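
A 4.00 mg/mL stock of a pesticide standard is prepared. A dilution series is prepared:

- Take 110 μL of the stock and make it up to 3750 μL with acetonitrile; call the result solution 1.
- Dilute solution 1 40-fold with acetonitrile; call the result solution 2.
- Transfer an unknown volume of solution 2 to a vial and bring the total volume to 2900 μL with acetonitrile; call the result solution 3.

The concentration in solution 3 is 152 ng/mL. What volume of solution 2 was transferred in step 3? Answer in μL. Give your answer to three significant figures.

150 μL

Step 1: 110 μL brought to 3750 μL → factor 3750/110 = 34.091
Step 2: 40-fold → factor 40
Step 3: v brought to 2900 μL → factor = 2900 μL/v
Product of known-step factors = 1363.6
Overall factor = 4.00 mg/mL / (152 ng/mL) = 26316
Step-3 factor = 26316 / 1363.6 = 19.298
v = 2900 μL / 19.298 = 150 μL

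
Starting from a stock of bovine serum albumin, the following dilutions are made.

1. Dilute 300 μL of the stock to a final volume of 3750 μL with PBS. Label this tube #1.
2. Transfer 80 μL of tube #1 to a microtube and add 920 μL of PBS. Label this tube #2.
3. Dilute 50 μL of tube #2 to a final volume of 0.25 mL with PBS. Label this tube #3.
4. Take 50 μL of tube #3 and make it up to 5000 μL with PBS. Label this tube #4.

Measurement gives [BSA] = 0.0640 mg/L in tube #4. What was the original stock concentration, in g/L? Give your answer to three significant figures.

Step 1: 300 μL brought to 3750 μL → factor 3750/300 = 12.5
Step 2: 80 μL + 920 μL = 1000 μL total → factor 1000/80 = 12.5
Step 3: 50 μL brought to 0.25 mL → factor 250/50 = 5
Step 4: 50 μL brought to 5000 μL → factor 5000/50 = 100
Overall dilution factor = 12.5 × 12.5 × 5 × 100 = 78125
Stock = 0.0640 mg/L × 78125 = 5000 mg/L = 5.00 g/L

5.00 g/L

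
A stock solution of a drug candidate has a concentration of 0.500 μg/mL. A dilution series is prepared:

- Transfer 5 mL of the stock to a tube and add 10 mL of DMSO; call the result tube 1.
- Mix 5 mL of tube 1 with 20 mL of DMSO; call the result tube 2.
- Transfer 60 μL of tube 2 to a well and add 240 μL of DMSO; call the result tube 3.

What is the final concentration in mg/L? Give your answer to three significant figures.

0.00667 mg/L

Step 1: 5 mL + 10 mL = 15 mL total → factor 15/5 = 3
Step 2: 5 mL + 20 mL = 25 mL total → factor 25/5 = 5
Step 3: 60 μL + 240 μL = 300 μL total → factor 300/60 = 5
Overall dilution factor = 3 × 5 × 5 = 75
Final = 0.500 μg/mL / 75 = 0.006667 μg/mL = 0.00667 mg/L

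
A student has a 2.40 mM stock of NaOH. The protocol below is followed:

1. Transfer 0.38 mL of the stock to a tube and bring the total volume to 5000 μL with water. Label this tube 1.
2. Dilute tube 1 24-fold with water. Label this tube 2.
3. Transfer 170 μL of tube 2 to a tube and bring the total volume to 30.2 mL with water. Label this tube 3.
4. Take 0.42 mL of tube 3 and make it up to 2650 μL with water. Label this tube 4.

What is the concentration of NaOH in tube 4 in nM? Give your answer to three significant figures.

6.78 nM

Step 1: 0.38 mL brought to 5000 μL → factor 5/0.38 = 13.158
Step 2: 24-fold → factor 24
Step 3: 170 μL brought to 30.2 mL → factor 30200/170 = 177.65
Step 4: 0.42 mL brought to 2650 μL → factor 2.65/0.42 = 6.3095
Overall dilution factor = 13.158 × 24 × 177.65 × 6.3095 = 3.5396 × 10^5
Final = 2.40 mM / 3.5396 × 10^5 = 6.780 × 10^-6 mM = 6.78 nM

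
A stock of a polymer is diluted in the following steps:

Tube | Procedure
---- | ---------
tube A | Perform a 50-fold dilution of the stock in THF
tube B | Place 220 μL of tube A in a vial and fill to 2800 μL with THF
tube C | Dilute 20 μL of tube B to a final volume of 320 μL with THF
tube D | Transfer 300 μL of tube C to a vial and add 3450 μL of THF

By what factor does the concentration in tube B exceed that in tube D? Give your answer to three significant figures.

200

Step 1: 50-fold → factor 50
Step 2: 220 μL brought to 2800 μL → factor 2800/220 = 12.727
Step 3: 20 μL brought to 320 μL → factor 320/20 = 16
Step 4: 300 μL + 3450 μL = 3750 μL total → factor 3750/300 = 12.5
Dilution factor to tube B = 636.36; to tube D = 1.2727 × 10^5
[tube B]/[tube D] = (factor to tube D)/(factor to tube B) = 1.2727 × 10^5/636.36 = 200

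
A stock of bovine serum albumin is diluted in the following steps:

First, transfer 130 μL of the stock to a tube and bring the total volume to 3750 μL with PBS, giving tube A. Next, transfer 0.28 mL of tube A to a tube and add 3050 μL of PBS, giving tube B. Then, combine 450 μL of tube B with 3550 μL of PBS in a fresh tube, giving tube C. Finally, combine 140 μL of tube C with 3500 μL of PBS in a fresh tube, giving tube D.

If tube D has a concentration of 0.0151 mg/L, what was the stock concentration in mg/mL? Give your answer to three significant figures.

1.20 mg/mL

Step 1: 130 μL brought to 3750 μL → factor 3750/130 = 28.846
Step 2: 0.28 mL + 3050 μL = 3.33 mL total → factor 3.33/0.28 = 11.893
Step 3: 450 μL + 3550 μL = 4000 μL total → factor 4000/450 = 8.8889
Step 4: 140 μL + 3500 μL = 3640 μL total → factor 3640/140 = 26
Overall dilution factor = 28.846 × 11.893 × 8.8889 × 26 = 79286
Stock = 0.0151 mg/L × 79286 = 1197 mg/L = 1.20 mg/mL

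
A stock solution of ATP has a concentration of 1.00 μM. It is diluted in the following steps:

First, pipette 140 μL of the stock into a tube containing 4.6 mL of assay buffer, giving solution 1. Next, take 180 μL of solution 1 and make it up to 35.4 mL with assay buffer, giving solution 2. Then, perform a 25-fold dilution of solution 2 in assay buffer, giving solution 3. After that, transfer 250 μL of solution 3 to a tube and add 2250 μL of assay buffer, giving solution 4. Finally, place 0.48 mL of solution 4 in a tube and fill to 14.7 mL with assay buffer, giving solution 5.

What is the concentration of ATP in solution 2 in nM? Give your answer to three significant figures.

0.150 nM

Step 1: 140 μL + 4.6 mL = 4740 μL total → factor 4740/140 = 33.857
Step 2: 180 μL brought to 35.4 mL → factor 35400/180 = 196.67
Dilution factor through solution 2 = 33.857 × 196.67 = 6658.6
[solution 2] = 1.00 μM / 6658.6 = 0.0001502 μM = 0.150 nM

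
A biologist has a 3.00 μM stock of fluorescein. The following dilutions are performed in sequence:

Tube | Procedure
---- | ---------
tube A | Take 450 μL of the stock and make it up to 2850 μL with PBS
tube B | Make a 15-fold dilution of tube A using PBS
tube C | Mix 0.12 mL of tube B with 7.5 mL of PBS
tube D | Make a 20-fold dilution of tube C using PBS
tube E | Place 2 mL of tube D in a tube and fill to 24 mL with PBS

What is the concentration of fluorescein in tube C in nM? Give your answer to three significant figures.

0.497 nM

Step 1: 450 μL brought to 2850 μL → factor 2850/450 = 6.3333
Step 2: 15-fold → factor 15
Step 3: 0.12 mL + 7.5 mL = 7.62 mL total → factor 7.62/0.12 = 63.5
Dilution factor through tube C = 6.3333 × 15 × 63.5 = 6032.5
[tube C] = 3.00 μM / 6032.5 = 0.0004973 μM = 0.497 nM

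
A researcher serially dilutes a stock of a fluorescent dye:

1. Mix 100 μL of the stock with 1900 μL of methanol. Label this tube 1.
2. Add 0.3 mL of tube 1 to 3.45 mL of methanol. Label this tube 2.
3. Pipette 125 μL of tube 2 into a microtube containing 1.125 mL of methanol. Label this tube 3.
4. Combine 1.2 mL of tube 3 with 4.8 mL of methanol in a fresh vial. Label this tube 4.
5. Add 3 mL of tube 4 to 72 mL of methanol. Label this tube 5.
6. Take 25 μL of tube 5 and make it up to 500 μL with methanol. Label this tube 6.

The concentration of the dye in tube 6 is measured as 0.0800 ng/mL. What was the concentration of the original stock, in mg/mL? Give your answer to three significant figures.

Step 1: 100 μL + 1900 μL = 2000 μL total → factor 2000/100 = 20
Step 2: 0.3 mL + 3.45 mL = 3.75 mL total → factor 3.75/0.3 = 12.5
Step 3: 125 μL + 1.125 mL = 1250 μL total → factor 1250/125 = 10
Step 4: 1.2 mL + 4.8 mL = 6 mL total → factor 6/1.2 = 5
Step 5: 3 mL + 72 mL = 75 mL total → factor 75/3 = 25
Step 6: 25 μL brought to 500 μL → factor 500/25 = 20
Overall dilution factor = 20 × 12.5 × 10 × 5 × 25 × 20 = 6.25 × 10^6
Stock = 0.0800 ng/mL × 6.25 × 10^6 = 5.000 × 10^5 ng/mL = 0.500 mg/mL

0.500 mg/mL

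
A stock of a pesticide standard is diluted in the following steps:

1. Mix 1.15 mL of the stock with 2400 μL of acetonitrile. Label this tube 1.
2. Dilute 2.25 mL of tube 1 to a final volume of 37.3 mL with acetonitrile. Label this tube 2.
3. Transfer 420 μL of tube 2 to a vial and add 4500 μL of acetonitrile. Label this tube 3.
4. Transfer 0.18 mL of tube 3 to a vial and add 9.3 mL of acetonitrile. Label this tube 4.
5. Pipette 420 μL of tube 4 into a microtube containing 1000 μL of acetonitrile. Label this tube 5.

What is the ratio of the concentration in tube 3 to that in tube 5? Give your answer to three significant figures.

178

Step 1: 1.15 mL + 2400 μL = 3.55 mL total → factor 3.55/1.15 = 3.087
Step 2: 2.25 mL brought to 37.3 mL → factor 37.3/2.25 = 16.578
Step 3: 420 μL + 4500 μL = 4920 μL total → factor 4920/420 = 11.714
Step 4: 0.18 mL + 9.3 mL = 9.48 mL total → factor 9.48/0.18 = 52.667
Step 5: 420 μL + 1000 μL = 1420 μL total → factor 1420/420 = 3.381
Dilution factor to tube 3 = 599.48; to tube 5 = 1.0674 × 10^5
[tube 3]/[tube 5] = (factor to tube 5)/(factor to tube 3) = 1.0674 × 10^5/599.48 = 178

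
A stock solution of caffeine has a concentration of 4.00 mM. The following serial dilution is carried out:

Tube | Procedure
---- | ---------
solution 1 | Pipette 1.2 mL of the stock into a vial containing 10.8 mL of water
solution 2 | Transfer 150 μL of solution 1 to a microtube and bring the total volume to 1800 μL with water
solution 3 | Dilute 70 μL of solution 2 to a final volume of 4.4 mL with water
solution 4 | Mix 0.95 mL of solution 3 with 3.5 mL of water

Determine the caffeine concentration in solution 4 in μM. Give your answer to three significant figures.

Step 1: 1.2 mL + 10.8 mL = 12 mL total → factor 12/1.2 = 10
Step 2: 150 μL brought to 1800 μL → factor 1800/150 = 12
Step 3: 70 μL brought to 4.4 mL → factor 4400/70 = 62.857
Step 4: 0.95 mL + 3.5 mL = 4.45 mL total → factor 4.45/0.95 = 4.6842
Overall dilution factor = 10 × 12 × 62.857 × 4.6842 = 35332
Final = 4.00 mM / 35332 = 0.0001132 mM = 0.113 μM

0.113 μM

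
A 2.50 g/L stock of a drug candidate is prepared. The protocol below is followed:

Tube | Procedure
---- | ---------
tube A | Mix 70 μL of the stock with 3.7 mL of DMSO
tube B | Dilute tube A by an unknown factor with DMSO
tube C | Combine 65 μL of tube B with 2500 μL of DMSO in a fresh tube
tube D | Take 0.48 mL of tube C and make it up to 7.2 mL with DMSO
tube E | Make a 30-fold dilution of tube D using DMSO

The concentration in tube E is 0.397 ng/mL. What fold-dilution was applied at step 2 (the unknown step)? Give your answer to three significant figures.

Step 1: 70 μL + 3.7 mL = 3770 μL total → factor 3770/70 = 53.857
Step 2: unknown factor x
Step 3: 65 μL + 2500 μL = 2565 μL total → factor 2565/65 = 39.462
Step 4: 0.48 mL brought to 7.2 mL → factor 7.2/0.48 = 15
Step 5: 30-fold → factor 30
Product of known-step factors = 9.5638 × 10^5
Overall factor = 2.50 g/L / (0.397 ng/mL) = 6.2972 × 10^6
x = 6.2972 × 10^6 / 9.5638 × 10^5 = 6.58

6.58-fold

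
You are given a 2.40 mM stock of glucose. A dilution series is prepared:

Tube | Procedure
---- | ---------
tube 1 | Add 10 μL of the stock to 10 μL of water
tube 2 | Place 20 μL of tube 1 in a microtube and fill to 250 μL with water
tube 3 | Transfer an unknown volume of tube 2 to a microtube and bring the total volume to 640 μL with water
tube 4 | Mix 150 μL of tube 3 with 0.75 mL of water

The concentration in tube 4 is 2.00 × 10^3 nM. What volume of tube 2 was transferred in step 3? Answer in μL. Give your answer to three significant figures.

Step 1: 10 μL + 10 μL = 20 μL total → factor 20/10 = 2
Step 2: 20 μL brought to 250 μL → factor 250/20 = 12.5
Step 3: v brought to 640 μL → factor = 640 μL/v
Step 4: 150 μL + 0.75 mL = 900 μL total → factor 900/150 = 6
Product of known-step factors = 150
Overall factor = 2.40 mM / (2.00 × 10^3 nM) = 1200
Step-3 factor = 1200 / 150 = 8
v = 640 μL / 8 = 80.0 μL

80.0 μL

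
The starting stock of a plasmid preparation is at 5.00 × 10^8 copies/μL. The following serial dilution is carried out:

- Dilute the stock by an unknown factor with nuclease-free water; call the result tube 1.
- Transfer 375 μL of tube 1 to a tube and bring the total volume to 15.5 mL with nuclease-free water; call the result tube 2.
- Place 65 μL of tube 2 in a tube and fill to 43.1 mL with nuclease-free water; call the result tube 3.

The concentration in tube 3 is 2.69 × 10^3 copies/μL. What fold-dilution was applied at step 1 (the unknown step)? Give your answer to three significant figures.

Step 1: unknown factor x
Step 2: 375 μL brought to 15.5 mL → factor 15500/375 = 41.333
Step 3: 65 μL brought to 43.1 mL → factor 43100/65 = 663.08
Product of known-step factors = 27407
Overall factor = 5.00 × 10^8 copies/μL / (2.69 × 10^3 copies/μL) = 1.8587 × 10^5
x = 1.8587 × 10^5 / 27407 = 6.78

6.78-fold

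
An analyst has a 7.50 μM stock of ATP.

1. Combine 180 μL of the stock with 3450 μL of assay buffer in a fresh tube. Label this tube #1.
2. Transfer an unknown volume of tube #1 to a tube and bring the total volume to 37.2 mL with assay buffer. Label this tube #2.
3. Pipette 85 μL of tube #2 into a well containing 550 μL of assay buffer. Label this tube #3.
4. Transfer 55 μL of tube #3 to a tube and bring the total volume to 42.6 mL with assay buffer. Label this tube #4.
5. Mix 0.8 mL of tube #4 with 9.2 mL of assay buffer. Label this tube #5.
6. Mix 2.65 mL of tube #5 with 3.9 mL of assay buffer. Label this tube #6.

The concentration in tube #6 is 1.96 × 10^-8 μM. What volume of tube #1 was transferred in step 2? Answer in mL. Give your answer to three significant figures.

0.350 mL

Step 1: 180 μL + 3450 μL = 3630 μL total → factor 3630/180 = 20.167
Step 2: v brought to 37.2 mL → factor = 37.2 mL/v
Step 3: 85 μL + 550 μL = 635 μL total → factor 635/85 = 7.4706
Step 4: 55 μL brought to 42.6 mL → factor 42600/55 = 774.55
Step 5: 0.8 mL + 9.2 mL = 10 mL total → factor 10/0.8 = 12.5
Step 6: 2.65 mL + 3.9 mL = 6.55 mL total → factor 6.55/2.65 = 2.4717
Product of known-step factors = 3.6053 × 10^6
Overall factor = 7.50 μM / (1.96 × 10^-8 μM) = 3.8265 × 10^8
Step-2 factor = 3.8265 × 10^8 / 3.6053 × 10^6 = 106.14
v = 37.2 mL / 106.14 = 0.350 mL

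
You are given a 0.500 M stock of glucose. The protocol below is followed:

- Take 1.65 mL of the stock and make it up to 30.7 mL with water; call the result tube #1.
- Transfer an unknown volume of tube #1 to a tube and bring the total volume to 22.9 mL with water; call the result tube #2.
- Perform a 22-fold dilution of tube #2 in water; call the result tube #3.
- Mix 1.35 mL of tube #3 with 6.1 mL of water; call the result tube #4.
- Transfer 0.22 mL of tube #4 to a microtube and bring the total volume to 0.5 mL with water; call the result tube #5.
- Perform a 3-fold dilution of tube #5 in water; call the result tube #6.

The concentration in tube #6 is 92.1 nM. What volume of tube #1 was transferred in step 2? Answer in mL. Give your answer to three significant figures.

Step 1: 1.65 mL brought to 30.7 mL → factor 30.7/1.65 = 18.606
Step 2: v brought to 22.9 mL → factor = 22.9 mL/v
Step 3: 22-fold → factor 22
Step 4: 1.35 mL + 6.1 mL = 7.45 mL total → factor 7.45/1.35 = 5.5185
Step 5: 0.22 mL brought to 0.5 mL → factor 0.5/0.22 = 2.2727
Step 6: 3-fold → factor 3
Product of known-step factors = 15402
Overall factor = 0.500 M / (92.1 nM) = 5.4289 × 10^6
Step-2 factor = 5.4289 × 10^6 / 15402 = 352.49
v = 22.9 mL / 352.49 = 0.0650 mL

0.0650 mL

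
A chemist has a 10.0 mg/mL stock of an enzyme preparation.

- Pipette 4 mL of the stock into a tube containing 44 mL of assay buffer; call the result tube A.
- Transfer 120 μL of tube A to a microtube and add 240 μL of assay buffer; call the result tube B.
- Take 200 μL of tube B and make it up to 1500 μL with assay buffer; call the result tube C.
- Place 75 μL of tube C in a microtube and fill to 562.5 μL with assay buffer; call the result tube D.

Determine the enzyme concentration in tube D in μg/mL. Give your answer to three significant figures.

Step 1: 4 mL + 44 mL = 48 mL total → factor 48/4 = 12
Step 2: 120 μL + 240 μL = 360 μL total → factor 360/120 = 3
Step 3: 200 μL brought to 1500 μL → factor 1500/200 = 7.5
Step 4: 75 μL brought to 562.5 μL → factor 562.5/75 = 7.5
Overall dilution factor = 12 × 3 × 7.5 × 7.5 = 2025
Final = 10.0 mg/mL / 2025 = 0.004938 mg/mL = 4.94 μg/mL

4.94 μg/mL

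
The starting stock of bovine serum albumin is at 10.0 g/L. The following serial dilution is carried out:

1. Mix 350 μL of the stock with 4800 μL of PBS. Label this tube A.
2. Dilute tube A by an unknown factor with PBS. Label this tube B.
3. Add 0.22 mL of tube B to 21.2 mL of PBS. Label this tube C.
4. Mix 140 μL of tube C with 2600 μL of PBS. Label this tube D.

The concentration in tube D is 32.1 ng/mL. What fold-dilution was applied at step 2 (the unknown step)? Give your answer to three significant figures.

11.1-fold

Step 1: 350 μL + 4800 μL = 5150 μL total → factor 5150/350 = 14.714
Step 2: unknown factor x
Step 3: 0.22 mL + 21.2 mL = 21.42 mL total → factor 21.42/0.22 = 97.364
Step 4: 140 μL + 2600 μL = 2740 μL total → factor 2740/140 = 19.571
Product of known-step factors = 28039
Overall factor = 10.0 g/L / (32.1 ng/mL) = 3.1153 × 10^5
x = 3.1153 × 10^5 / 28039 = 11.1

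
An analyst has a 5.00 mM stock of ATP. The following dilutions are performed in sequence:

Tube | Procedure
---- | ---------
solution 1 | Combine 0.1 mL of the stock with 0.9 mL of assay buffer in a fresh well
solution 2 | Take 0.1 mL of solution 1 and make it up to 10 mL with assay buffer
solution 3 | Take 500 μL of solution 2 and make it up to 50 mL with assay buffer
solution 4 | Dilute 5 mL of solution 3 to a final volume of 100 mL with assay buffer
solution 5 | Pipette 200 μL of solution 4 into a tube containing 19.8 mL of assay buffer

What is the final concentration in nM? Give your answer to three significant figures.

0.0250 nM

Step 1: 0.1 mL + 0.9 mL = 1 mL total → factor 1/0.1 = 10
Step 2: 0.1 mL brought to 10 mL → factor 10/0.1 = 100
Step 3: 500 μL brought to 50 mL → factor 50000/500 = 100
Step 4: 5 mL brought to 100 mL → factor 100/5 = 20
Step 5: 200 μL + 19.8 mL = 20000 μL total → factor 20000/200 = 100
Overall dilution factor = 10 × 100 × 100 × 20 × 100 = 2 × 10^8
Final = 5.00 mM / 2 × 10^8 = 2.500 × 10^-8 mM = 0.0250 nM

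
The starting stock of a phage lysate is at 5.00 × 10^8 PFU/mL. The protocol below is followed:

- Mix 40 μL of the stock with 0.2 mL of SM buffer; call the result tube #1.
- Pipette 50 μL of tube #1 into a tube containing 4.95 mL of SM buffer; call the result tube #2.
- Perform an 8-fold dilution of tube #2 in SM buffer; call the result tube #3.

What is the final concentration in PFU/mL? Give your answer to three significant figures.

Step 1: 40 μL + 0.2 mL = 240 μL total → factor 240/40 = 6
Step 2: 50 μL + 4.95 mL = 5000 μL total → factor 5000/50 = 100
Step 3: 8-fold → factor 8
Overall dilution factor = 6 × 100 × 8 = 4800
Final = 5.00 × 10^8 PFU/mL / 4800 = 1.04 × 10^5 PFU/mL

1.04 × 10^5 PFU/mL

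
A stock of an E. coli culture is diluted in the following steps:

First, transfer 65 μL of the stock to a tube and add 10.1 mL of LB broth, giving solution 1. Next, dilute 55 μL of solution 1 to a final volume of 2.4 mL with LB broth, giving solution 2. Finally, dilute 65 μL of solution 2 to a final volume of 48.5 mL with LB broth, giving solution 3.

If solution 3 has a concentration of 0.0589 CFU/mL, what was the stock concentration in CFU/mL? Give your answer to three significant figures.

Step 1: 65 μL + 10.1 mL = 10165 μL total → factor 10165/65 = 156.38
Step 2: 55 μL brought to 2.4 mL → factor 2400/55 = 43.636
Step 3: 65 μL brought to 48.5 mL → factor 48500/65 = 746.15
Overall dilution factor = 156.38 × 43.636 × 746.15 = 5.0918 × 10^6
Stock = 0.0589 CFU/mL × 5.0918 × 10^6 = 3.00 × 10^5 CFU/mL

3.00 × 10^5 CFU/mL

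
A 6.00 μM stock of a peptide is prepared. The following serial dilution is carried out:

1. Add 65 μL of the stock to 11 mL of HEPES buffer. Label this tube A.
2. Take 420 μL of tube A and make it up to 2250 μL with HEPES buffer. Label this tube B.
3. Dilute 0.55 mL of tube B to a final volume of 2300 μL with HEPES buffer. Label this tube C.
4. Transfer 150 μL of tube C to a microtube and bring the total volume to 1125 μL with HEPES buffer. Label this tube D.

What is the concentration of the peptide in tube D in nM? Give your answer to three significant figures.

Step 1: 65 μL + 11 mL = 11065 μL total → factor 11065/65 = 170.23
Step 2: 420 μL brought to 2250 μL → factor 2250/420 = 5.3571
Step 3: 0.55 mL brought to 2300 μL → factor 2.3/0.55 = 4.1818
Step 4: 150 μL brought to 1125 μL → factor 1125/150 = 7.5
Overall dilution factor = 170.23 × 5.3571 × 4.1818 × 7.5 = 28602
Final = 6.00 μM / 28602 = 0.0002098 μM = 0.210 nM

0.210 nM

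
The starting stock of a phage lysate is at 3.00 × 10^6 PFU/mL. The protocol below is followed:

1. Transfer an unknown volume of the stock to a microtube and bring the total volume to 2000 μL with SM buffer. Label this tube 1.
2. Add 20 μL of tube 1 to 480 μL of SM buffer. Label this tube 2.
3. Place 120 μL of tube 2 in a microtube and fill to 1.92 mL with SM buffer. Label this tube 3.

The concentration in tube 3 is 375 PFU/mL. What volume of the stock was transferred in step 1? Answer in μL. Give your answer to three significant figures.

100 μL

Step 1: v brought to 2000 μL → factor = 2000 μL/v
Step 2: 20 μL + 480 μL = 500 μL total → factor 500/20 = 25
Step 3: 120 μL brought to 1.92 mL → factor 1920/120 = 16
Product of known-step factors = 400
Overall factor = 3.00 × 10^6 PFU/mL / (375 PFU/mL) = 8000
Step-1 factor = 8000 / 400 = 20
v = 2000 μL / 20 = 100 μL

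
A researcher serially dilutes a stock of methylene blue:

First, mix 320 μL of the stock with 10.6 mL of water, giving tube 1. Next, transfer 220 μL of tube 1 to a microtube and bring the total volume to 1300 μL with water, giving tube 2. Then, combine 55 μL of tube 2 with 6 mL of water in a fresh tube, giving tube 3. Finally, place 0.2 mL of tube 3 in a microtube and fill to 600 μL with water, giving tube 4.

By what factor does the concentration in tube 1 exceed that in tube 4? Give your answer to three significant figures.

1.95 × 10^3

Step 1: 320 μL + 10.6 mL = 10920 μL total → factor 10920/320 = 34.125
Step 2: 220 μL brought to 1300 μL → factor 1300/220 = 5.9091
Step 3: 55 μL + 6 mL = 6055 μL total → factor 6055/55 = 110.09
Step 4: 0.2 mL brought to 600 μL → factor 0.6/0.2 = 3
Dilution factor to tube 1 = 34.125; to tube 4 = 66599
[tube 1]/[tube 4] = (factor to tube 4)/(factor to tube 1) = 66599/34.125 = 1.95 × 10^3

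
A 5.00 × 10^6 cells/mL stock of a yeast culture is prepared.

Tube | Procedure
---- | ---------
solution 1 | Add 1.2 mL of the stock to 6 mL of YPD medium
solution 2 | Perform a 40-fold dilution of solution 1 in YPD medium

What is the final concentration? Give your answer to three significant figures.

Step 1: 1.2 mL + 6 mL = 7.2 mL total → factor 7.2/1.2 = 6
Step 2: 40-fold → factor 40
Overall dilution factor = 6 × 40 = 240
Final = 5.00 × 10^6 cells/mL / 240 = 2.08 × 10^4 cells/mL

2.08 × 10^4 cells/mL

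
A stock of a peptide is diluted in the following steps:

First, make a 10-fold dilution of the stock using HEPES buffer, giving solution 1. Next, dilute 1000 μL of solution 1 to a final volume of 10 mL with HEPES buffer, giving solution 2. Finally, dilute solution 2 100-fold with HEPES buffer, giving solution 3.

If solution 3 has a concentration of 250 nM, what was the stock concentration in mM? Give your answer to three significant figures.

Step 1: 10-fold → factor 10
Step 2: 1000 μL brought to 10 mL → factor 10000/1000 = 10
Step 3: 100-fold → factor 100
Overall dilution factor = 10 × 10 × 100 = 10000
Stock = 250 nM × 10000 = 2.500 × 10^6 nM = 2.50 mM

2.50 mM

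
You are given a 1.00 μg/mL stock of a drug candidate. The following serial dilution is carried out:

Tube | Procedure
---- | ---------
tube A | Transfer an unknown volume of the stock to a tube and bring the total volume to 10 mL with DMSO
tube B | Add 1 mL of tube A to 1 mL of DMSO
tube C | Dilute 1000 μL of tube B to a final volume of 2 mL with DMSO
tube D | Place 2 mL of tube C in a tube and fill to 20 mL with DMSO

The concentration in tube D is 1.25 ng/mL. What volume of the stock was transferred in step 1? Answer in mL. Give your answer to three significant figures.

Step 1: v brought to 10 mL → factor = 10 mL/v
Step 2: 1 mL + 1 mL = 2 mL total → factor 2/1 = 2
Step 3: 1000 μL brought to 2 mL → factor 2000/1000 = 2
Step 4: 2 mL brought to 20 mL → factor 20/2 = 10
Product of known-step factors = 40
Overall factor = 1.00 μg/mL / (1.25 ng/mL) = 800
Step-1 factor = 800 / 40 = 20
v = 10 mL / 20 = 0.500 mL

0.500 mL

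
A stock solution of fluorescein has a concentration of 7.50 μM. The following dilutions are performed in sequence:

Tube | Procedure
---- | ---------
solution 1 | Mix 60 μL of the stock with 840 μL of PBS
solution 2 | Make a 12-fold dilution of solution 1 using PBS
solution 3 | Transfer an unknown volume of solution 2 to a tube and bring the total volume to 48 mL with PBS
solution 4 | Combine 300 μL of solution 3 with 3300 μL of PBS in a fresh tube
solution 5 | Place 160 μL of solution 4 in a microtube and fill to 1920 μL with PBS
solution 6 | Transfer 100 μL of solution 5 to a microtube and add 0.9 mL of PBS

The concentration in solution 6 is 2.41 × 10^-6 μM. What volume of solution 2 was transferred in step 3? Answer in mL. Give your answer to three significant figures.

4.00 mL

Step 1: 60 μL + 840 μL = 900 μL total → factor 900/60 = 15
Step 2: 12-fold → factor 12
Step 3: v brought to 48 mL → factor = 48 mL/v
Step 4: 300 μL + 3300 μL = 3600 μL total → factor 3600/300 = 12
Step 5: 160 μL brought to 1920 μL → factor 1920/160 = 12
Step 6: 100 μL + 0.9 mL = 1000 μL total → factor 1000/100 = 10
Product of known-step factors = 2.592 × 10^5
Overall factor = 7.50 μM / (2.41 × 10^-6 μM) = 3.112 × 10^6
Step-3 factor = 3.112 × 10^6 / 2.592 × 10^5 = 12.006
v = 48 mL / 12.006 = 4.00 mL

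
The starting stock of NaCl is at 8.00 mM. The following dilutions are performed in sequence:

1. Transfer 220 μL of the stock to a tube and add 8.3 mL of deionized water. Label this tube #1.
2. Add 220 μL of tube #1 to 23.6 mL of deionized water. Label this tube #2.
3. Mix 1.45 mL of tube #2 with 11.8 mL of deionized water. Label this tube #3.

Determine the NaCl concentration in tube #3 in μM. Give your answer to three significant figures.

0.209 μM

Step 1: 220 μL + 8.3 mL = 8520 μL total → factor 8520/220 = 38.727
Step 2: 220 μL + 23.6 mL = 23820 μL total → factor 23820/220 = 108.27
Step 3: 1.45 mL + 11.8 mL = 13.25 mL total → factor 13.25/1.45 = 9.1379
Overall dilution factor = 38.727 × 108.27 × 9.1379 = 38316
Final = 8.00 mM / 38316 = 0.0002088 mM = 0.209 μM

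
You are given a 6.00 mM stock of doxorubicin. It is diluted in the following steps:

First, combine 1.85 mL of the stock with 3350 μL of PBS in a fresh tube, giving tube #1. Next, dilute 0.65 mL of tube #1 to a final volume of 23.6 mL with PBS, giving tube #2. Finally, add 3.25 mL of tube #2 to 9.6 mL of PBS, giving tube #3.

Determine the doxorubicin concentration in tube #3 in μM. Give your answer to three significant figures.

Step 1: 1.85 mL + 3350 μL = 5.2 mL total → factor 5.2/1.85 = 2.8108
Step 2: 0.65 mL brought to 23.6 mL → factor 23.6/0.65 = 36.308
Step 3: 3.25 mL + 9.6 mL = 12.85 mL total → factor 12.85/3.25 = 3.9538
Overall dilution factor = 2.8108 × 36.308 × 3.9538 = 403.51
Final = 6.00 mM / 403.51 = 0.01487 mM = 14.9 μM

14.9 μM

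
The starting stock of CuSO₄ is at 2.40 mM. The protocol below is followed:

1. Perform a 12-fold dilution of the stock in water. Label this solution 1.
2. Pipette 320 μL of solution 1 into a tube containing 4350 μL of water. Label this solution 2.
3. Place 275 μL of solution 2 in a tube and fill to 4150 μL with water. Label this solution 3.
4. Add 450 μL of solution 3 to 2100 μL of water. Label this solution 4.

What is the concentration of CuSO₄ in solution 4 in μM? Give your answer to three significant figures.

Step 1: 12-fold → factor 12
Step 2: 320 μL + 4350 μL = 4670 μL total → factor 4670/320 = 14.594
Step 3: 275 μL brought to 4150 μL → factor 4150/275 = 15.091
Step 4: 450 μL + 2100 μL = 2550 μL total → factor 2550/450 = 5.6667
Overall dilution factor = 12 × 14.594 × 15.091 × 5.6667 = 14976
Final = 2.40 mM / 14976 = 0.0001603 mM = 0.160 μM

0.160 μM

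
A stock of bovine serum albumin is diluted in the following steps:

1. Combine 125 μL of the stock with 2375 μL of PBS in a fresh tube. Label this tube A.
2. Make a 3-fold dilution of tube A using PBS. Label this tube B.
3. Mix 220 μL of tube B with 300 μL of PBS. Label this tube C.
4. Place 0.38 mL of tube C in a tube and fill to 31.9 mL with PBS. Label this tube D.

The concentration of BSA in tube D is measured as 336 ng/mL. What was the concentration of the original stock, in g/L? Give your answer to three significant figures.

4.00 g/L

Step 1: 125 μL + 2375 μL = 2500 μL total → factor 2500/125 = 20
Step 2: 3-fold → factor 3
Step 3: 220 μL + 300 μL = 520 μL total → factor 520/220 = 2.3636
Step 4: 0.38 mL brought to 31.9 mL → factor 31.9/0.38 = 83.947
Overall dilution factor = 20 × 3 × 2.3636 × 83.947 = 11905
Stock = 336 ng/mL × 11905 = 4.000 × 10^6 ng/mL = 4.00 g/L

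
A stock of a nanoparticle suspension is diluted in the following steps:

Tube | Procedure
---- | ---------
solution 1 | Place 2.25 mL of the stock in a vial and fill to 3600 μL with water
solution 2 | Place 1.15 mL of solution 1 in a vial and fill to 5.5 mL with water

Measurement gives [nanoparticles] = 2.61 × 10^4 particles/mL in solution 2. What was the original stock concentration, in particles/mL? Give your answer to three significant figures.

Step 1: 2.25 mL brought to 3600 μL → factor 3.6/2.25 = 1.6
Step 2: 1.15 mL brought to 5.5 mL → factor 5.5/1.15 = 4.7826
Overall dilution factor = 1.6 × 4.7826 = 7.6522
Stock = 2.61 × 10^4 particles/mL × 7.6522 = 2.00 × 10^5 particles/mL

2.00 × 10^5 particles/mL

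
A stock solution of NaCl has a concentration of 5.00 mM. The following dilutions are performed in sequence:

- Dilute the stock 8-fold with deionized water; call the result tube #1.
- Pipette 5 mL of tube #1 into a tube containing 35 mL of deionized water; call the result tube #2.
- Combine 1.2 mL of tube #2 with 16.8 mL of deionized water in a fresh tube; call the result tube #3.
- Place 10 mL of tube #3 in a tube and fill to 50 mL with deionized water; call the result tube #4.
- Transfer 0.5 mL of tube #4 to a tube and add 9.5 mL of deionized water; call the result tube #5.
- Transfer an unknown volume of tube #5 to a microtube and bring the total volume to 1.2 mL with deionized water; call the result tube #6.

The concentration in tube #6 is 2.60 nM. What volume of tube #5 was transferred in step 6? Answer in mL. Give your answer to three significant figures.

0.0599 mL

Step 1: 8-fold → factor 8
Step 2: 5 mL + 35 mL = 40 mL total → factor 40/5 = 8
Step 3: 1.2 mL + 16.8 mL = 18 mL total → factor 18/1.2 = 15
Step 4: 10 mL brought to 50 mL → factor 50/10 = 5
Step 5: 0.5 mL + 9.5 mL = 10 mL total → factor 10/0.5 = 20
Step 6: v brought to 1.2 mL → factor = 1.2 mL/v
Product of known-step factors = 96000
Overall factor = 5.00 mM / (2.60 nM) = 1.9231 × 10^6
Step-6 factor = 1.9231 × 10^6 / 96000 = 20.032
v = 1.2 mL / 20.032 = 0.0599 mL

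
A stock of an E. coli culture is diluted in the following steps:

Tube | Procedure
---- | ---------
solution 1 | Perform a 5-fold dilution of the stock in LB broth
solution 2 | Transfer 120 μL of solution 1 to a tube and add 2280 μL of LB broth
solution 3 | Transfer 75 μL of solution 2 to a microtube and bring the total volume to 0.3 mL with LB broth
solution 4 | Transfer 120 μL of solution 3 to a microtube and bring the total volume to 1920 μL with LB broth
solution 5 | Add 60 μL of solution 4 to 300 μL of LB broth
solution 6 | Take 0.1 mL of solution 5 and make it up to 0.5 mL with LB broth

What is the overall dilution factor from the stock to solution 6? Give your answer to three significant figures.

1.92 × 10^5

Step 1: 5-fold → factor 5
Step 2: 120 μL + 2280 μL = 2400 μL total → factor 2400/120 = 20
Step 3: 75 μL brought to 0.3 mL → factor 300/75 = 4
Step 4: 120 μL brought to 1920 μL → factor 1920/120 = 16
Step 5: 60 μL + 300 μL = 360 μL total → factor 360/60 = 6
Step 6: 0.1 mL brought to 0.5 mL → factor 0.5/0.1 = 5
Overall dilution factor = 5 × 20 × 4 × 16 × 6 × 5 = 1.92 × 10^5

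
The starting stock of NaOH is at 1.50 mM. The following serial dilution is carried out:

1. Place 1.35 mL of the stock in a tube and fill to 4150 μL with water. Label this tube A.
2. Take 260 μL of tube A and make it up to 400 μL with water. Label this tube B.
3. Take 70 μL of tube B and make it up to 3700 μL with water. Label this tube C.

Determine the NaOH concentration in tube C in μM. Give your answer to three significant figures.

6.00 μM

Step 1: 1.35 mL brought to 4150 μL → factor 4.15/1.35 = 3.0741
Step 2: 260 μL brought to 400 μL → factor 400/260 = 1.5385
Step 3: 70 μL brought to 3700 μL → factor 3700/70 = 52.857
Overall dilution factor = 3.0741 × 1.5385 × 52.857 = 249.98
Final = 1.50 mM / 249.98 = 0.006000 mM = 6.00 μM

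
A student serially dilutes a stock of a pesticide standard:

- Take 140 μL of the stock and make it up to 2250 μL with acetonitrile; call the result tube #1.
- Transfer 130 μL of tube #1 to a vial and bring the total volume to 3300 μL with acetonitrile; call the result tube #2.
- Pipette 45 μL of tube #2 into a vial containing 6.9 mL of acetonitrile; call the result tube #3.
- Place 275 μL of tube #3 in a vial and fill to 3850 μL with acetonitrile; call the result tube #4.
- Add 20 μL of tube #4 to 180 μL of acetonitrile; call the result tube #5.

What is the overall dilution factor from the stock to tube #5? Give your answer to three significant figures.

Step 1: 140 μL brought to 2250 μL → factor 2250/140 = 16.071
Step 2: 130 μL brought to 3300 μL → factor 3300/130 = 25.385
Step 3: 45 μL + 6.9 mL = 6945 μL total → factor 6945/45 = 154.33
Step 4: 275 μL brought to 3850 μL → factor 3850/275 = 14
Step 5: 20 μL + 180 μL = 200 μL total → factor 200/20 = 10
Overall dilution factor = 16.071 × 25.385 × 154.33 × 14 × 10 = 8.8148 × 10^6

8.81 × 10^6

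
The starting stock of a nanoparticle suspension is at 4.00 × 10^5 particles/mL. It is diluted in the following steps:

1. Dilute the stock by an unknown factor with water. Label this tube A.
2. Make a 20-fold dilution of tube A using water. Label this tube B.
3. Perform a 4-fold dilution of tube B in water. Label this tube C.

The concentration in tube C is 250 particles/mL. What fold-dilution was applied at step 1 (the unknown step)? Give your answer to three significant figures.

Step 1: unknown factor x
Step 2: 20-fold → factor 20
Step 3: 4-fold → factor 4
Product of known-step factors = 80
Overall factor = 4.00 × 10^5 particles/mL / (250 particles/mL) = 1600
x = 1600 / 80 = 20.0

20.0-fold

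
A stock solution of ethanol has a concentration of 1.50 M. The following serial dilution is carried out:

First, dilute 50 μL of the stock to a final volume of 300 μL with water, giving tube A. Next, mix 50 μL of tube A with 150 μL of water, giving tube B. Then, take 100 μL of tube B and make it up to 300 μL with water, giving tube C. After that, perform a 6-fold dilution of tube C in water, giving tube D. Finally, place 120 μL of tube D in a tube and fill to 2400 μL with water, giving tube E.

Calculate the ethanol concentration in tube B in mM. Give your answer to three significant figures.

62.5 mM

Step 1: 50 μL brought to 300 μL → factor 300/50 = 6
Step 2: 50 μL + 150 μL = 200 μL total → factor 200/50 = 4
Dilution factor through tube B = 6 × 4 = 24
[tube B] = 1.50 M / 24 = 0.06250 M = 62.5 mM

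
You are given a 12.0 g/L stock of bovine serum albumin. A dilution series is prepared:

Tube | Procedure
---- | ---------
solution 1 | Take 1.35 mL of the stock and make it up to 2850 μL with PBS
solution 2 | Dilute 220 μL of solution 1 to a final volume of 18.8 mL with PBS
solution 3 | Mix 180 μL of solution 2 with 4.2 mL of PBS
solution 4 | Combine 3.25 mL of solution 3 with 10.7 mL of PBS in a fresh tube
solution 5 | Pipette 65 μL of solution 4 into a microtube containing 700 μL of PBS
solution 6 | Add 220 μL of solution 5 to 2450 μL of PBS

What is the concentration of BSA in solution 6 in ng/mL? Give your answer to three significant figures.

Step 1: 1.35 mL brought to 2850 μL → factor 2.85/1.35 = 2.1111
Step 2: 220 μL brought to 18.8 mL → factor 18800/220 = 85.455
Step 3: 180 μL + 4.2 mL = 4380 μL total → factor 4380/180 = 24.333
Step 4: 3.25 mL + 10.7 mL = 13.95 mL total → factor 13.95/3.25 = 4.2923
Step 5: 65 μL + 700 μL = 765 μL total → factor 765/65 = 11.769
Step 6: 220 μL + 2450 μL = 2670 μL total → factor 2670/220 = 12.136
Overall dilution factor = 2.1111 × 85.455 × 24.333 × 4.2923 × 11.769 × 12.136 = 2.6914 × 10^6
Final = 12.0 g/L / 2.6914 × 10^6 = 4.459 × 10^-6 g/L = 4.46 ng/mL

4.46 ng/mL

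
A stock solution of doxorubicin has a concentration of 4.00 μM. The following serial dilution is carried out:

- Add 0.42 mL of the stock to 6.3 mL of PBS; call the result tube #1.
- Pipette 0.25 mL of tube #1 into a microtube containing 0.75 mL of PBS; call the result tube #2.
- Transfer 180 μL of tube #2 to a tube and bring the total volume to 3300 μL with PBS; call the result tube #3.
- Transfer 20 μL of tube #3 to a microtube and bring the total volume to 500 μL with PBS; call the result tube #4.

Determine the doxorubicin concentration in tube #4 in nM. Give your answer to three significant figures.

0.136 nM

Step 1: 0.42 mL + 6.3 mL = 6.72 mL total → factor 6.72/0.42 = 16
Step 2: 0.25 mL + 0.75 mL = 1 mL total → factor 1/0.25 = 4
Step 3: 180 μL brought to 3300 μL → factor 3300/180 = 18.333
Step 4: 20 μL brought to 500 μL → factor 500/20 = 25
Overall dilution factor = 16 × 4 × 18.333 × 25 = 29333
Final = 4.00 μM / 29333 = 0.0001364 μM = 0.136 nM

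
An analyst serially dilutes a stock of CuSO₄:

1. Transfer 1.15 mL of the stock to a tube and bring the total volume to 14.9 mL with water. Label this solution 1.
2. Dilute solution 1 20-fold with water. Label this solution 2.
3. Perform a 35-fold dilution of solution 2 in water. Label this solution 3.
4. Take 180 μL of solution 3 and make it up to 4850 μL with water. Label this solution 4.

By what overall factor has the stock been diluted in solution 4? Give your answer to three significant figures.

2.44 × 10^5

Step 1: 1.15 mL brought to 14.9 mL → factor 14.9/1.15 = 12.957
Step 2: 20-fold → factor 20
Step 3: 35-fold → factor 35
Step 4: 180 μL brought to 4850 μL → factor 4850/180 = 26.944
Overall dilution factor = 12.957 × 20 × 35 × 26.944 = 2.4437 × 10^5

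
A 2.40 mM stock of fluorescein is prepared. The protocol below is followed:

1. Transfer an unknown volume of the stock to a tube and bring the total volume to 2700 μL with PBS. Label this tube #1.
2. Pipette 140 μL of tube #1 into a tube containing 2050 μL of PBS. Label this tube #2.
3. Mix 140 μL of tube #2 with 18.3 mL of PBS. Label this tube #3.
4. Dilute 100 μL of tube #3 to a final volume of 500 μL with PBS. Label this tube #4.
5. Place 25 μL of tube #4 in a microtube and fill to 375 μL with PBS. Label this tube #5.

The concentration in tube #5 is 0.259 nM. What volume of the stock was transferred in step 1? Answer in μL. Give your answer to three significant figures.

Step 1: v brought to 2700 μL → factor = 2700 μL/v
Step 2: 140 μL + 2050 μL = 2190 μL total → factor 2190/140 = 15.643
Step 3: 140 μL + 18.3 mL = 18440 μL total → factor 18440/140 = 131.71
Step 4: 100 μL brought to 500 μL → factor 500/100 = 5
Step 5: 25 μL brought to 375 μL → factor 375/25 = 15
Product of known-step factors = 1.5453 × 10^5
Overall factor = 2.40 mM / (0.259 nM) = 9.2664 × 10^6
Step-1 factor = 9.2664 × 10^6 / 1.5453 × 10^5 = 59.965
v = 2700 μL / 59.965 = 45.0 μL

45.0 μL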